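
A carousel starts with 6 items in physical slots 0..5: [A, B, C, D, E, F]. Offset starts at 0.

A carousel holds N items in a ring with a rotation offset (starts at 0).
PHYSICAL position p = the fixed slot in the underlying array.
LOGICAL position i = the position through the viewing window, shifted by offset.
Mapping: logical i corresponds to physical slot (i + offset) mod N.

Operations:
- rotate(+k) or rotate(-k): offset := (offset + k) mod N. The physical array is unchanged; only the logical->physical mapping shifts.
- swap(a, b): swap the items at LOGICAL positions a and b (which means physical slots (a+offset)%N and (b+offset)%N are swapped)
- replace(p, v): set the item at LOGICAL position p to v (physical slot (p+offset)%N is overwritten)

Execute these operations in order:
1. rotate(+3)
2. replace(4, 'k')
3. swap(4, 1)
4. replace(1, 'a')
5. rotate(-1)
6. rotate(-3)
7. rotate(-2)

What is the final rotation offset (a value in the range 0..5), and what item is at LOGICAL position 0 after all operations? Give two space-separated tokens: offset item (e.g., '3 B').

After op 1 (rotate(+3)): offset=3, physical=[A,B,C,D,E,F], logical=[D,E,F,A,B,C]
After op 2 (replace(4, 'k')): offset=3, physical=[A,k,C,D,E,F], logical=[D,E,F,A,k,C]
After op 3 (swap(4, 1)): offset=3, physical=[A,E,C,D,k,F], logical=[D,k,F,A,E,C]
After op 4 (replace(1, 'a')): offset=3, physical=[A,E,C,D,a,F], logical=[D,a,F,A,E,C]
After op 5 (rotate(-1)): offset=2, physical=[A,E,C,D,a,F], logical=[C,D,a,F,A,E]
After op 6 (rotate(-3)): offset=5, physical=[A,E,C,D,a,F], logical=[F,A,E,C,D,a]
After op 7 (rotate(-2)): offset=3, physical=[A,E,C,D,a,F], logical=[D,a,F,A,E,C]

Answer: 3 D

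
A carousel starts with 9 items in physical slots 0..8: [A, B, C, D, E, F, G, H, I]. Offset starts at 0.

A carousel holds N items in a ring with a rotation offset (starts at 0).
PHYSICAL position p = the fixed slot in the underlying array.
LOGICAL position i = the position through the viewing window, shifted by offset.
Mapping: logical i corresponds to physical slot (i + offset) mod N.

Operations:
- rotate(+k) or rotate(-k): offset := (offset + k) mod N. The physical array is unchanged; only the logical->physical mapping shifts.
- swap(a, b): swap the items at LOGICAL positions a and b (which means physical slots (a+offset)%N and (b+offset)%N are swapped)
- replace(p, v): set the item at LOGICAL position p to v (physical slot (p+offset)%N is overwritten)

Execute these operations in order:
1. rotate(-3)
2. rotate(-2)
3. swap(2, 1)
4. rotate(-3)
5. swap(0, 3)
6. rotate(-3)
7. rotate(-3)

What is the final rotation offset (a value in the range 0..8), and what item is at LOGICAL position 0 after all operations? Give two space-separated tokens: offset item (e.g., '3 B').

After op 1 (rotate(-3)): offset=6, physical=[A,B,C,D,E,F,G,H,I], logical=[G,H,I,A,B,C,D,E,F]
After op 2 (rotate(-2)): offset=4, physical=[A,B,C,D,E,F,G,H,I], logical=[E,F,G,H,I,A,B,C,D]
After op 3 (swap(2, 1)): offset=4, physical=[A,B,C,D,E,G,F,H,I], logical=[E,G,F,H,I,A,B,C,D]
After op 4 (rotate(-3)): offset=1, physical=[A,B,C,D,E,G,F,H,I], logical=[B,C,D,E,G,F,H,I,A]
After op 5 (swap(0, 3)): offset=1, physical=[A,E,C,D,B,G,F,H,I], logical=[E,C,D,B,G,F,H,I,A]
After op 6 (rotate(-3)): offset=7, physical=[A,E,C,D,B,G,F,H,I], logical=[H,I,A,E,C,D,B,G,F]
After op 7 (rotate(-3)): offset=4, physical=[A,E,C,D,B,G,F,H,I], logical=[B,G,F,H,I,A,E,C,D]

Answer: 4 B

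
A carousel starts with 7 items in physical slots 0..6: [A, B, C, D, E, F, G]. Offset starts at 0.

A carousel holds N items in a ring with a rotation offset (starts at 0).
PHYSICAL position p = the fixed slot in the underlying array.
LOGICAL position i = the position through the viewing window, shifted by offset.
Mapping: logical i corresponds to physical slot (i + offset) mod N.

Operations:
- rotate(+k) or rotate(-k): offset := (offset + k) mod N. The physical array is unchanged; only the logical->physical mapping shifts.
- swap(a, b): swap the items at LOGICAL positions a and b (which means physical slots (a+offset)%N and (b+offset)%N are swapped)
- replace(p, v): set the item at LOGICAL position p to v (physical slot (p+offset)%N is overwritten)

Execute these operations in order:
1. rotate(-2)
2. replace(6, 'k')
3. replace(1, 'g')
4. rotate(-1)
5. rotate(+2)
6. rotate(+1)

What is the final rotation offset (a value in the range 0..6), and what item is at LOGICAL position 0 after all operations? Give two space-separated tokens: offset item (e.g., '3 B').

Answer: 0 A

Derivation:
After op 1 (rotate(-2)): offset=5, physical=[A,B,C,D,E,F,G], logical=[F,G,A,B,C,D,E]
After op 2 (replace(6, 'k')): offset=5, physical=[A,B,C,D,k,F,G], logical=[F,G,A,B,C,D,k]
After op 3 (replace(1, 'g')): offset=5, physical=[A,B,C,D,k,F,g], logical=[F,g,A,B,C,D,k]
After op 4 (rotate(-1)): offset=4, physical=[A,B,C,D,k,F,g], logical=[k,F,g,A,B,C,D]
After op 5 (rotate(+2)): offset=6, physical=[A,B,C,D,k,F,g], logical=[g,A,B,C,D,k,F]
After op 6 (rotate(+1)): offset=0, physical=[A,B,C,D,k,F,g], logical=[A,B,C,D,k,F,g]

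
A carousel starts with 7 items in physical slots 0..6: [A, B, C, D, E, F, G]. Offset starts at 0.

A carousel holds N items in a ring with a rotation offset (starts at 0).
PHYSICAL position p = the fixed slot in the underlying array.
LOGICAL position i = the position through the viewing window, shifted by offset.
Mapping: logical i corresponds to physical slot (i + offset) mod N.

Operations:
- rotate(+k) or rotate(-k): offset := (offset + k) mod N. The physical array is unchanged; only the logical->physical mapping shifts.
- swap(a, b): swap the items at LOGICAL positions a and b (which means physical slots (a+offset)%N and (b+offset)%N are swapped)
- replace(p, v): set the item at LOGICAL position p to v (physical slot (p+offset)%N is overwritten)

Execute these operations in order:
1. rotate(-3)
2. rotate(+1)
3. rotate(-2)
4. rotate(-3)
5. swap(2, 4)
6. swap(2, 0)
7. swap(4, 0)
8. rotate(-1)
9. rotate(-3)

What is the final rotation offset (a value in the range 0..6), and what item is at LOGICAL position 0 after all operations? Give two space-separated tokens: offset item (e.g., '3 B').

After op 1 (rotate(-3)): offset=4, physical=[A,B,C,D,E,F,G], logical=[E,F,G,A,B,C,D]
After op 2 (rotate(+1)): offset=5, physical=[A,B,C,D,E,F,G], logical=[F,G,A,B,C,D,E]
After op 3 (rotate(-2)): offset=3, physical=[A,B,C,D,E,F,G], logical=[D,E,F,G,A,B,C]
After op 4 (rotate(-3)): offset=0, physical=[A,B,C,D,E,F,G], logical=[A,B,C,D,E,F,G]
After op 5 (swap(2, 4)): offset=0, physical=[A,B,E,D,C,F,G], logical=[A,B,E,D,C,F,G]
After op 6 (swap(2, 0)): offset=0, physical=[E,B,A,D,C,F,G], logical=[E,B,A,D,C,F,G]
After op 7 (swap(4, 0)): offset=0, physical=[C,B,A,D,E,F,G], logical=[C,B,A,D,E,F,G]
After op 8 (rotate(-1)): offset=6, physical=[C,B,A,D,E,F,G], logical=[G,C,B,A,D,E,F]
After op 9 (rotate(-3)): offset=3, physical=[C,B,A,D,E,F,G], logical=[D,E,F,G,C,B,A]

Answer: 3 D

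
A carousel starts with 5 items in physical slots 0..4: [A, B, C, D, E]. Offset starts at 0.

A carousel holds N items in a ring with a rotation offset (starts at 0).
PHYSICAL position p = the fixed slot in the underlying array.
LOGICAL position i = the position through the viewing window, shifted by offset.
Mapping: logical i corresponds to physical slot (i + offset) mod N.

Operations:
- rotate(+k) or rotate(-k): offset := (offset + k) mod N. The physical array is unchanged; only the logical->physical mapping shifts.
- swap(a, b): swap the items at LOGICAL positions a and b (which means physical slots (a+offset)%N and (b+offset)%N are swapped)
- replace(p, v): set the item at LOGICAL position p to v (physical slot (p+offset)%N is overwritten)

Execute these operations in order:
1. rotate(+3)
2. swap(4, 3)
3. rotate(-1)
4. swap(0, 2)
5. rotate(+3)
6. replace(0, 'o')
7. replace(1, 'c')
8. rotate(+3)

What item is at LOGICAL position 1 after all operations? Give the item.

After op 1 (rotate(+3)): offset=3, physical=[A,B,C,D,E], logical=[D,E,A,B,C]
After op 2 (swap(4, 3)): offset=3, physical=[A,C,B,D,E], logical=[D,E,A,C,B]
After op 3 (rotate(-1)): offset=2, physical=[A,C,B,D,E], logical=[B,D,E,A,C]
After op 4 (swap(0, 2)): offset=2, physical=[A,C,E,D,B], logical=[E,D,B,A,C]
After op 5 (rotate(+3)): offset=0, physical=[A,C,E,D,B], logical=[A,C,E,D,B]
After op 6 (replace(0, 'o')): offset=0, physical=[o,C,E,D,B], logical=[o,C,E,D,B]
After op 7 (replace(1, 'c')): offset=0, physical=[o,c,E,D,B], logical=[o,c,E,D,B]
After op 8 (rotate(+3)): offset=3, physical=[o,c,E,D,B], logical=[D,B,o,c,E]

Answer: B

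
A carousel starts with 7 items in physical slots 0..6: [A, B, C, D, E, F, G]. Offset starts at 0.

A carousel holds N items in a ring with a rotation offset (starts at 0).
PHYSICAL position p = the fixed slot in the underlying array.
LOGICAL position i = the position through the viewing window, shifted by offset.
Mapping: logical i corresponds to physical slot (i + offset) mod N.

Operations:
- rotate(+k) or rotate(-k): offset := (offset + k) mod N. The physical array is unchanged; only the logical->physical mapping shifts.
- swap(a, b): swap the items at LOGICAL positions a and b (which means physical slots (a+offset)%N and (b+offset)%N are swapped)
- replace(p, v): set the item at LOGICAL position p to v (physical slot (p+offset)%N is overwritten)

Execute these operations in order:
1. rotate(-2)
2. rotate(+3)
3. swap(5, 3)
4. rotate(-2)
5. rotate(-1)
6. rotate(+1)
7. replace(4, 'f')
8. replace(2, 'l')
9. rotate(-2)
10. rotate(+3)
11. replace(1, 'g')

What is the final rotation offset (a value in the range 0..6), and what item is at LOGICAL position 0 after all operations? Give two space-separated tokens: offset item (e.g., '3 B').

Answer: 0 A

Derivation:
After op 1 (rotate(-2)): offset=5, physical=[A,B,C,D,E,F,G], logical=[F,G,A,B,C,D,E]
After op 2 (rotate(+3)): offset=1, physical=[A,B,C,D,E,F,G], logical=[B,C,D,E,F,G,A]
After op 3 (swap(5, 3)): offset=1, physical=[A,B,C,D,G,F,E], logical=[B,C,D,G,F,E,A]
After op 4 (rotate(-2)): offset=6, physical=[A,B,C,D,G,F,E], logical=[E,A,B,C,D,G,F]
After op 5 (rotate(-1)): offset=5, physical=[A,B,C,D,G,F,E], logical=[F,E,A,B,C,D,G]
After op 6 (rotate(+1)): offset=6, physical=[A,B,C,D,G,F,E], logical=[E,A,B,C,D,G,F]
After op 7 (replace(4, 'f')): offset=6, physical=[A,B,C,f,G,F,E], logical=[E,A,B,C,f,G,F]
After op 8 (replace(2, 'l')): offset=6, physical=[A,l,C,f,G,F,E], logical=[E,A,l,C,f,G,F]
After op 9 (rotate(-2)): offset=4, physical=[A,l,C,f,G,F,E], logical=[G,F,E,A,l,C,f]
After op 10 (rotate(+3)): offset=0, physical=[A,l,C,f,G,F,E], logical=[A,l,C,f,G,F,E]
After op 11 (replace(1, 'g')): offset=0, physical=[A,g,C,f,G,F,E], logical=[A,g,C,f,G,F,E]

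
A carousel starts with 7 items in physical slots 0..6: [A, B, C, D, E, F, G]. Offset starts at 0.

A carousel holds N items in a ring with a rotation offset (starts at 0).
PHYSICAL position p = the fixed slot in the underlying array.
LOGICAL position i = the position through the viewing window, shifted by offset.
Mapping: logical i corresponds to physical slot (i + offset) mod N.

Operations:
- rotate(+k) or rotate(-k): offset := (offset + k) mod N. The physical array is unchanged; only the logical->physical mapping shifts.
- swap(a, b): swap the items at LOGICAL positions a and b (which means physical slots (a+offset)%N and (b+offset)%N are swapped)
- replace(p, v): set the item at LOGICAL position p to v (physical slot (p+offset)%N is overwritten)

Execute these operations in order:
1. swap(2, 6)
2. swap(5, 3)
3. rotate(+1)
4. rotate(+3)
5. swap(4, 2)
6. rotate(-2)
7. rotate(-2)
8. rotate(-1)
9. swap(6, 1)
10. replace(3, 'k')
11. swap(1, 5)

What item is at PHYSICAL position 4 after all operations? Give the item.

Answer: D

Derivation:
After op 1 (swap(2, 6)): offset=0, physical=[A,B,G,D,E,F,C], logical=[A,B,G,D,E,F,C]
After op 2 (swap(5, 3)): offset=0, physical=[A,B,G,F,E,D,C], logical=[A,B,G,F,E,D,C]
After op 3 (rotate(+1)): offset=1, physical=[A,B,G,F,E,D,C], logical=[B,G,F,E,D,C,A]
After op 4 (rotate(+3)): offset=4, physical=[A,B,G,F,E,D,C], logical=[E,D,C,A,B,G,F]
After op 5 (swap(4, 2)): offset=4, physical=[A,C,G,F,E,D,B], logical=[E,D,B,A,C,G,F]
After op 6 (rotate(-2)): offset=2, physical=[A,C,G,F,E,D,B], logical=[G,F,E,D,B,A,C]
After op 7 (rotate(-2)): offset=0, physical=[A,C,G,F,E,D,B], logical=[A,C,G,F,E,D,B]
After op 8 (rotate(-1)): offset=6, physical=[A,C,G,F,E,D,B], logical=[B,A,C,G,F,E,D]
After op 9 (swap(6, 1)): offset=6, physical=[D,C,G,F,E,A,B], logical=[B,D,C,G,F,E,A]
After op 10 (replace(3, 'k')): offset=6, physical=[D,C,k,F,E,A,B], logical=[B,D,C,k,F,E,A]
After op 11 (swap(1, 5)): offset=6, physical=[E,C,k,F,D,A,B], logical=[B,E,C,k,F,D,A]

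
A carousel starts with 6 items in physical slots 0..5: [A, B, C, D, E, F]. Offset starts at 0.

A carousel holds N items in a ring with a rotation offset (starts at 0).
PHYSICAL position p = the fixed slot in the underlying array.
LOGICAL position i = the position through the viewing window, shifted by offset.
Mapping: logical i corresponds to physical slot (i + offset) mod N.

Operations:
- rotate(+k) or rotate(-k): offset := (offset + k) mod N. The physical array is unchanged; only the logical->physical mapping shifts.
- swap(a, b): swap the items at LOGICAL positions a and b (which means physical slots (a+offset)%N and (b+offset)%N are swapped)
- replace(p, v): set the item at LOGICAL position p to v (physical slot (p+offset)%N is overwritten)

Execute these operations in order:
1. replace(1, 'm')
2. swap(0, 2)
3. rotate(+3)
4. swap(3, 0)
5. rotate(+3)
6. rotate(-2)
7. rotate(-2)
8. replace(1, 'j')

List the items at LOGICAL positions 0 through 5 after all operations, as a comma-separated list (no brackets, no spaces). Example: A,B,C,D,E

Answer: A,j,E,F,D,m

Derivation:
After op 1 (replace(1, 'm')): offset=0, physical=[A,m,C,D,E,F], logical=[A,m,C,D,E,F]
After op 2 (swap(0, 2)): offset=0, physical=[C,m,A,D,E,F], logical=[C,m,A,D,E,F]
After op 3 (rotate(+3)): offset=3, physical=[C,m,A,D,E,F], logical=[D,E,F,C,m,A]
After op 4 (swap(3, 0)): offset=3, physical=[D,m,A,C,E,F], logical=[C,E,F,D,m,A]
After op 5 (rotate(+3)): offset=0, physical=[D,m,A,C,E,F], logical=[D,m,A,C,E,F]
After op 6 (rotate(-2)): offset=4, physical=[D,m,A,C,E,F], logical=[E,F,D,m,A,C]
After op 7 (rotate(-2)): offset=2, physical=[D,m,A,C,E,F], logical=[A,C,E,F,D,m]
After op 8 (replace(1, 'j')): offset=2, physical=[D,m,A,j,E,F], logical=[A,j,E,F,D,m]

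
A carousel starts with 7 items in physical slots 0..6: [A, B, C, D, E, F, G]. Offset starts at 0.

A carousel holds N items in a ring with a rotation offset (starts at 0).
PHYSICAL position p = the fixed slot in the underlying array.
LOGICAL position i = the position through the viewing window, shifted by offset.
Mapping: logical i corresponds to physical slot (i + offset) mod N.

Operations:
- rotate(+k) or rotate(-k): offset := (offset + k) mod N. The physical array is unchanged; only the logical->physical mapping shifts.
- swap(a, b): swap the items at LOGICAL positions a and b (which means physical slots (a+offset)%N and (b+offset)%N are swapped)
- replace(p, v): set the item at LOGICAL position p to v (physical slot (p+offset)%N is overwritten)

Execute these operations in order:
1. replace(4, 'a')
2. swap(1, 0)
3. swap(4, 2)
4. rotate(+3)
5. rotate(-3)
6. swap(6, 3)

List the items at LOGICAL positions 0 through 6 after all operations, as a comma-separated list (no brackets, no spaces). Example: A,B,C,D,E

After op 1 (replace(4, 'a')): offset=0, physical=[A,B,C,D,a,F,G], logical=[A,B,C,D,a,F,G]
After op 2 (swap(1, 0)): offset=0, physical=[B,A,C,D,a,F,G], logical=[B,A,C,D,a,F,G]
After op 3 (swap(4, 2)): offset=0, physical=[B,A,a,D,C,F,G], logical=[B,A,a,D,C,F,G]
After op 4 (rotate(+3)): offset=3, physical=[B,A,a,D,C,F,G], logical=[D,C,F,G,B,A,a]
After op 5 (rotate(-3)): offset=0, physical=[B,A,a,D,C,F,G], logical=[B,A,a,D,C,F,G]
After op 6 (swap(6, 3)): offset=0, physical=[B,A,a,G,C,F,D], logical=[B,A,a,G,C,F,D]

Answer: B,A,a,G,C,F,D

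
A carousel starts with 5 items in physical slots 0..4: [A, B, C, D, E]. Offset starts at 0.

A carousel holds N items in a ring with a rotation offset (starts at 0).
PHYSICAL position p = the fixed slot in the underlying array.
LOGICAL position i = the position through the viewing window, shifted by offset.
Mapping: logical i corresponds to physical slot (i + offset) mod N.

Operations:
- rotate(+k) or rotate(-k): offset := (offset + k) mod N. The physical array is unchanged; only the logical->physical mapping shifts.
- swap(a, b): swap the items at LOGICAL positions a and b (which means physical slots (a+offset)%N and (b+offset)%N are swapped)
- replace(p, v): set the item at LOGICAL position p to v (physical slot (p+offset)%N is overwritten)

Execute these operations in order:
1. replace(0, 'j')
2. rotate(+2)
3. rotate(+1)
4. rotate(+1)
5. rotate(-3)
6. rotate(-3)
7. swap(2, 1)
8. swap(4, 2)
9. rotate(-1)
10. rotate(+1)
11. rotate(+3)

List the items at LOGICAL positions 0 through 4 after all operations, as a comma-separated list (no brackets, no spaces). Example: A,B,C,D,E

Answer: B,E,D,j,C

Derivation:
After op 1 (replace(0, 'j')): offset=0, physical=[j,B,C,D,E], logical=[j,B,C,D,E]
After op 2 (rotate(+2)): offset=2, physical=[j,B,C,D,E], logical=[C,D,E,j,B]
After op 3 (rotate(+1)): offset=3, physical=[j,B,C,D,E], logical=[D,E,j,B,C]
After op 4 (rotate(+1)): offset=4, physical=[j,B,C,D,E], logical=[E,j,B,C,D]
After op 5 (rotate(-3)): offset=1, physical=[j,B,C,D,E], logical=[B,C,D,E,j]
After op 6 (rotate(-3)): offset=3, physical=[j,B,C,D,E], logical=[D,E,j,B,C]
After op 7 (swap(2, 1)): offset=3, physical=[E,B,C,D,j], logical=[D,j,E,B,C]
After op 8 (swap(4, 2)): offset=3, physical=[C,B,E,D,j], logical=[D,j,C,B,E]
After op 9 (rotate(-1)): offset=2, physical=[C,B,E,D,j], logical=[E,D,j,C,B]
After op 10 (rotate(+1)): offset=3, physical=[C,B,E,D,j], logical=[D,j,C,B,E]
After op 11 (rotate(+3)): offset=1, physical=[C,B,E,D,j], logical=[B,E,D,j,C]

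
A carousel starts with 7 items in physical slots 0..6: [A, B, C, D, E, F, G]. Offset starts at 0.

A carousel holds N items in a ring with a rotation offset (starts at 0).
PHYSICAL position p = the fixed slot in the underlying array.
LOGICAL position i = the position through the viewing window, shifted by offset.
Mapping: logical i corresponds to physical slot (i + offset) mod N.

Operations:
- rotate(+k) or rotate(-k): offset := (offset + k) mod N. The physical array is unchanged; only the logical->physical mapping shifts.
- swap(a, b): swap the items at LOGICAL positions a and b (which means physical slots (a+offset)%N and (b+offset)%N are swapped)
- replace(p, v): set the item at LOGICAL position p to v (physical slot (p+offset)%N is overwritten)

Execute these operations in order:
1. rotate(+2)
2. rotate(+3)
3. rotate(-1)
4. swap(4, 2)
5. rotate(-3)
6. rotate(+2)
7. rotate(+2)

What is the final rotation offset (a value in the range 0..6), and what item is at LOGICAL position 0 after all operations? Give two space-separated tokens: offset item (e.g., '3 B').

After op 1 (rotate(+2)): offset=2, physical=[A,B,C,D,E,F,G], logical=[C,D,E,F,G,A,B]
After op 2 (rotate(+3)): offset=5, physical=[A,B,C,D,E,F,G], logical=[F,G,A,B,C,D,E]
After op 3 (rotate(-1)): offset=4, physical=[A,B,C,D,E,F,G], logical=[E,F,G,A,B,C,D]
After op 4 (swap(4, 2)): offset=4, physical=[A,G,C,D,E,F,B], logical=[E,F,B,A,G,C,D]
After op 5 (rotate(-3)): offset=1, physical=[A,G,C,D,E,F,B], logical=[G,C,D,E,F,B,A]
After op 6 (rotate(+2)): offset=3, physical=[A,G,C,D,E,F,B], logical=[D,E,F,B,A,G,C]
After op 7 (rotate(+2)): offset=5, physical=[A,G,C,D,E,F,B], logical=[F,B,A,G,C,D,E]

Answer: 5 F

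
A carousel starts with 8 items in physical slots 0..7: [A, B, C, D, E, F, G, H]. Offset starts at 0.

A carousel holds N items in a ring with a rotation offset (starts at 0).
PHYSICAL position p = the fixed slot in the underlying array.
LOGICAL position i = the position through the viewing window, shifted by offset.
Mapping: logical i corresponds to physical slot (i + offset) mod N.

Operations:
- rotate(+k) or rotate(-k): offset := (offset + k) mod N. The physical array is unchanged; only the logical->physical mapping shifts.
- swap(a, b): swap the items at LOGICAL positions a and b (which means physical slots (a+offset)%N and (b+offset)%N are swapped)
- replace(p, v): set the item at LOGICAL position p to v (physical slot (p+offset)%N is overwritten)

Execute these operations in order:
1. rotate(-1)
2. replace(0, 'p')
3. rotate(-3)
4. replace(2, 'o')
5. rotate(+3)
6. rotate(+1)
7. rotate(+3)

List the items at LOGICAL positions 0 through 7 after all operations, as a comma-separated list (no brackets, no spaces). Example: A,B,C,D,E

Answer: D,E,F,o,p,A,B,C

Derivation:
After op 1 (rotate(-1)): offset=7, physical=[A,B,C,D,E,F,G,H], logical=[H,A,B,C,D,E,F,G]
After op 2 (replace(0, 'p')): offset=7, physical=[A,B,C,D,E,F,G,p], logical=[p,A,B,C,D,E,F,G]
After op 3 (rotate(-3)): offset=4, physical=[A,B,C,D,E,F,G,p], logical=[E,F,G,p,A,B,C,D]
After op 4 (replace(2, 'o')): offset=4, physical=[A,B,C,D,E,F,o,p], logical=[E,F,o,p,A,B,C,D]
After op 5 (rotate(+3)): offset=7, physical=[A,B,C,D,E,F,o,p], logical=[p,A,B,C,D,E,F,o]
After op 6 (rotate(+1)): offset=0, physical=[A,B,C,D,E,F,o,p], logical=[A,B,C,D,E,F,o,p]
After op 7 (rotate(+3)): offset=3, physical=[A,B,C,D,E,F,o,p], logical=[D,E,F,o,p,A,B,C]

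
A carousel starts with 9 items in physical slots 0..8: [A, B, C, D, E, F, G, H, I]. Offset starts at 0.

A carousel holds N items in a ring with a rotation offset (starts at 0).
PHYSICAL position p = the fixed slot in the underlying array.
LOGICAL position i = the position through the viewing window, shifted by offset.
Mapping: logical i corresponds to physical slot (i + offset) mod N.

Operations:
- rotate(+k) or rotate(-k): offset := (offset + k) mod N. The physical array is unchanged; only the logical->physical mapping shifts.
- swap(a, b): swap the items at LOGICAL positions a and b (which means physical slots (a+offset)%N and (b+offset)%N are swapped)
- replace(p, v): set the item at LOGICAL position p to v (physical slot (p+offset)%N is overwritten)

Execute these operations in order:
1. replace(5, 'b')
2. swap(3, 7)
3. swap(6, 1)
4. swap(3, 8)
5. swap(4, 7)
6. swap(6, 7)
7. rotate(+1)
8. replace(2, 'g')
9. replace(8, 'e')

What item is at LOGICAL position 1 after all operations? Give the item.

Answer: C

Derivation:
After op 1 (replace(5, 'b')): offset=0, physical=[A,B,C,D,E,b,G,H,I], logical=[A,B,C,D,E,b,G,H,I]
After op 2 (swap(3, 7)): offset=0, physical=[A,B,C,H,E,b,G,D,I], logical=[A,B,C,H,E,b,G,D,I]
After op 3 (swap(6, 1)): offset=0, physical=[A,G,C,H,E,b,B,D,I], logical=[A,G,C,H,E,b,B,D,I]
After op 4 (swap(3, 8)): offset=0, physical=[A,G,C,I,E,b,B,D,H], logical=[A,G,C,I,E,b,B,D,H]
After op 5 (swap(4, 7)): offset=0, physical=[A,G,C,I,D,b,B,E,H], logical=[A,G,C,I,D,b,B,E,H]
After op 6 (swap(6, 7)): offset=0, physical=[A,G,C,I,D,b,E,B,H], logical=[A,G,C,I,D,b,E,B,H]
After op 7 (rotate(+1)): offset=1, physical=[A,G,C,I,D,b,E,B,H], logical=[G,C,I,D,b,E,B,H,A]
After op 8 (replace(2, 'g')): offset=1, physical=[A,G,C,g,D,b,E,B,H], logical=[G,C,g,D,b,E,B,H,A]
After op 9 (replace(8, 'e')): offset=1, physical=[e,G,C,g,D,b,E,B,H], logical=[G,C,g,D,b,E,B,H,e]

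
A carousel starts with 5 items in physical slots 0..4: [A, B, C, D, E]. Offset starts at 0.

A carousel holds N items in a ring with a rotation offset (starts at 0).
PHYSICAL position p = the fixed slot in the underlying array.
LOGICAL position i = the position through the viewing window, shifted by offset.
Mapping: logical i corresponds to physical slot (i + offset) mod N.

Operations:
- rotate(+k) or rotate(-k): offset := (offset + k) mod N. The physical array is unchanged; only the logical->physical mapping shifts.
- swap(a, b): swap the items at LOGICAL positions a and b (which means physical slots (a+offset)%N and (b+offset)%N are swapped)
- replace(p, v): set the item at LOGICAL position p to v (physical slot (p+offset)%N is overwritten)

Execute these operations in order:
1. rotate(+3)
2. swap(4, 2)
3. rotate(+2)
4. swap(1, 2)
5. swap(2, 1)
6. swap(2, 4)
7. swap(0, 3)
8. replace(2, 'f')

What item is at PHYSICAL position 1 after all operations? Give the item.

After op 1 (rotate(+3)): offset=3, physical=[A,B,C,D,E], logical=[D,E,A,B,C]
After op 2 (swap(4, 2)): offset=3, physical=[C,B,A,D,E], logical=[D,E,C,B,A]
After op 3 (rotate(+2)): offset=0, physical=[C,B,A,D,E], logical=[C,B,A,D,E]
After op 4 (swap(1, 2)): offset=0, physical=[C,A,B,D,E], logical=[C,A,B,D,E]
After op 5 (swap(2, 1)): offset=0, physical=[C,B,A,D,E], logical=[C,B,A,D,E]
After op 6 (swap(2, 4)): offset=0, physical=[C,B,E,D,A], logical=[C,B,E,D,A]
After op 7 (swap(0, 3)): offset=0, physical=[D,B,E,C,A], logical=[D,B,E,C,A]
After op 8 (replace(2, 'f')): offset=0, physical=[D,B,f,C,A], logical=[D,B,f,C,A]

Answer: B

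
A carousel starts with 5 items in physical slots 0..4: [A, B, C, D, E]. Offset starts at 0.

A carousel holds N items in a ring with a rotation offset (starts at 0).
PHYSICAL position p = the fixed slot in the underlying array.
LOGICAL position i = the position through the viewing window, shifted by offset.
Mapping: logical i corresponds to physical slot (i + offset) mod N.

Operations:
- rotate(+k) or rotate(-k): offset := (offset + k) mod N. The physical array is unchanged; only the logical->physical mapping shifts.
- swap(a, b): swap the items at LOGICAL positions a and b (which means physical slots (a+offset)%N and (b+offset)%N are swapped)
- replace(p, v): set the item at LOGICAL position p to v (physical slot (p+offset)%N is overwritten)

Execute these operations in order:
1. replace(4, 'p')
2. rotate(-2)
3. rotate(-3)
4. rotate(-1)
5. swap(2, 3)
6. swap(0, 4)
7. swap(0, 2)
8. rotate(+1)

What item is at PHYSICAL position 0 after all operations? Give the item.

After op 1 (replace(4, 'p')): offset=0, physical=[A,B,C,D,p], logical=[A,B,C,D,p]
After op 2 (rotate(-2)): offset=3, physical=[A,B,C,D,p], logical=[D,p,A,B,C]
After op 3 (rotate(-3)): offset=0, physical=[A,B,C,D,p], logical=[A,B,C,D,p]
After op 4 (rotate(-1)): offset=4, physical=[A,B,C,D,p], logical=[p,A,B,C,D]
After op 5 (swap(2, 3)): offset=4, physical=[A,C,B,D,p], logical=[p,A,C,B,D]
After op 6 (swap(0, 4)): offset=4, physical=[A,C,B,p,D], logical=[D,A,C,B,p]
After op 7 (swap(0, 2)): offset=4, physical=[A,D,B,p,C], logical=[C,A,D,B,p]
After op 8 (rotate(+1)): offset=0, physical=[A,D,B,p,C], logical=[A,D,B,p,C]

Answer: A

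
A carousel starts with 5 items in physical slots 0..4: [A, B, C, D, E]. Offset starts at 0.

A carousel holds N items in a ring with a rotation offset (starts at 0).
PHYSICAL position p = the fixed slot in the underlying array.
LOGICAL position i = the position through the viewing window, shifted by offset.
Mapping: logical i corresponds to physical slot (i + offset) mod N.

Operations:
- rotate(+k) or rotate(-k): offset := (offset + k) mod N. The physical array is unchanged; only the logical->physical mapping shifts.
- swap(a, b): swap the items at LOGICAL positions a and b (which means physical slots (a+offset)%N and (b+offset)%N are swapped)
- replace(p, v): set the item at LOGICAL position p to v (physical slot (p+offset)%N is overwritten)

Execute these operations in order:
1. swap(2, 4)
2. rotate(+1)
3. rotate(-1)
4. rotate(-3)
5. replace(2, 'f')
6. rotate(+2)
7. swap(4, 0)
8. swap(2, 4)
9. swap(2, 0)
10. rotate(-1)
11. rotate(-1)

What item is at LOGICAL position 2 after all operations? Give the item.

Answer: f

Derivation:
After op 1 (swap(2, 4)): offset=0, physical=[A,B,E,D,C], logical=[A,B,E,D,C]
After op 2 (rotate(+1)): offset=1, physical=[A,B,E,D,C], logical=[B,E,D,C,A]
After op 3 (rotate(-1)): offset=0, physical=[A,B,E,D,C], logical=[A,B,E,D,C]
After op 4 (rotate(-3)): offset=2, physical=[A,B,E,D,C], logical=[E,D,C,A,B]
After op 5 (replace(2, 'f')): offset=2, physical=[A,B,E,D,f], logical=[E,D,f,A,B]
After op 6 (rotate(+2)): offset=4, physical=[A,B,E,D,f], logical=[f,A,B,E,D]
After op 7 (swap(4, 0)): offset=4, physical=[A,B,E,f,D], logical=[D,A,B,E,f]
After op 8 (swap(2, 4)): offset=4, physical=[A,f,E,B,D], logical=[D,A,f,E,B]
After op 9 (swap(2, 0)): offset=4, physical=[A,D,E,B,f], logical=[f,A,D,E,B]
After op 10 (rotate(-1)): offset=3, physical=[A,D,E,B,f], logical=[B,f,A,D,E]
After op 11 (rotate(-1)): offset=2, physical=[A,D,E,B,f], logical=[E,B,f,A,D]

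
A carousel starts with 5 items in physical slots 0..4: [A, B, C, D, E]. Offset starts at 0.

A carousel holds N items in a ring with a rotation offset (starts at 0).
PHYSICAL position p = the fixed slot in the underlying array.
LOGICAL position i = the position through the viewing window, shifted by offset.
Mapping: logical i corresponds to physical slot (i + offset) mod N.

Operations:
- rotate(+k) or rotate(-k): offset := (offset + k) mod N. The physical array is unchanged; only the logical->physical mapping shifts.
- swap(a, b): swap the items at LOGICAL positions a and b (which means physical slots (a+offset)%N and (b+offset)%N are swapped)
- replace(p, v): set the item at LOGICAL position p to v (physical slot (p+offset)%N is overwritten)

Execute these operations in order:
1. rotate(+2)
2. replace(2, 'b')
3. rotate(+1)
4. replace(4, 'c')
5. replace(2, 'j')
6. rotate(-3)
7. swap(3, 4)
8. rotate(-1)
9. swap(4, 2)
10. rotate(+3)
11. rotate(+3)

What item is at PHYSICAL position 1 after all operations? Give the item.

Answer: b

Derivation:
After op 1 (rotate(+2)): offset=2, physical=[A,B,C,D,E], logical=[C,D,E,A,B]
After op 2 (replace(2, 'b')): offset=2, physical=[A,B,C,D,b], logical=[C,D,b,A,B]
After op 3 (rotate(+1)): offset=3, physical=[A,B,C,D,b], logical=[D,b,A,B,C]
After op 4 (replace(4, 'c')): offset=3, physical=[A,B,c,D,b], logical=[D,b,A,B,c]
After op 5 (replace(2, 'j')): offset=3, physical=[j,B,c,D,b], logical=[D,b,j,B,c]
After op 6 (rotate(-3)): offset=0, physical=[j,B,c,D,b], logical=[j,B,c,D,b]
After op 7 (swap(3, 4)): offset=0, physical=[j,B,c,b,D], logical=[j,B,c,b,D]
After op 8 (rotate(-1)): offset=4, physical=[j,B,c,b,D], logical=[D,j,B,c,b]
After op 9 (swap(4, 2)): offset=4, physical=[j,b,c,B,D], logical=[D,j,b,c,B]
After op 10 (rotate(+3)): offset=2, physical=[j,b,c,B,D], logical=[c,B,D,j,b]
After op 11 (rotate(+3)): offset=0, physical=[j,b,c,B,D], logical=[j,b,c,B,D]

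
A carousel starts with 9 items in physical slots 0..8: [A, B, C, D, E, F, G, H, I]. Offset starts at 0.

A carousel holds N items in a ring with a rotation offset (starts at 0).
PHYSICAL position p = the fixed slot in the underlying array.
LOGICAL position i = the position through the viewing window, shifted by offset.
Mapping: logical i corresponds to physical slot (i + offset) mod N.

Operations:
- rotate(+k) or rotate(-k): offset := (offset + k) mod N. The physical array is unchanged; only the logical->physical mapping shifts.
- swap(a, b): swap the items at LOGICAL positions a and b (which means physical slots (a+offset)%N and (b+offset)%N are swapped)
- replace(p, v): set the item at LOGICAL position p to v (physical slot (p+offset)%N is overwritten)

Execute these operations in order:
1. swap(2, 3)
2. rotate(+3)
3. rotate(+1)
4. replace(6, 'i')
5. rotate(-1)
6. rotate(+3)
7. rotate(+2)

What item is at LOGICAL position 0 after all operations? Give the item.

Answer: I

Derivation:
After op 1 (swap(2, 3)): offset=0, physical=[A,B,D,C,E,F,G,H,I], logical=[A,B,D,C,E,F,G,H,I]
After op 2 (rotate(+3)): offset=3, physical=[A,B,D,C,E,F,G,H,I], logical=[C,E,F,G,H,I,A,B,D]
After op 3 (rotate(+1)): offset=4, physical=[A,B,D,C,E,F,G,H,I], logical=[E,F,G,H,I,A,B,D,C]
After op 4 (replace(6, 'i')): offset=4, physical=[A,i,D,C,E,F,G,H,I], logical=[E,F,G,H,I,A,i,D,C]
After op 5 (rotate(-1)): offset=3, physical=[A,i,D,C,E,F,G,H,I], logical=[C,E,F,G,H,I,A,i,D]
After op 6 (rotate(+3)): offset=6, physical=[A,i,D,C,E,F,G,H,I], logical=[G,H,I,A,i,D,C,E,F]
After op 7 (rotate(+2)): offset=8, physical=[A,i,D,C,E,F,G,H,I], logical=[I,A,i,D,C,E,F,G,H]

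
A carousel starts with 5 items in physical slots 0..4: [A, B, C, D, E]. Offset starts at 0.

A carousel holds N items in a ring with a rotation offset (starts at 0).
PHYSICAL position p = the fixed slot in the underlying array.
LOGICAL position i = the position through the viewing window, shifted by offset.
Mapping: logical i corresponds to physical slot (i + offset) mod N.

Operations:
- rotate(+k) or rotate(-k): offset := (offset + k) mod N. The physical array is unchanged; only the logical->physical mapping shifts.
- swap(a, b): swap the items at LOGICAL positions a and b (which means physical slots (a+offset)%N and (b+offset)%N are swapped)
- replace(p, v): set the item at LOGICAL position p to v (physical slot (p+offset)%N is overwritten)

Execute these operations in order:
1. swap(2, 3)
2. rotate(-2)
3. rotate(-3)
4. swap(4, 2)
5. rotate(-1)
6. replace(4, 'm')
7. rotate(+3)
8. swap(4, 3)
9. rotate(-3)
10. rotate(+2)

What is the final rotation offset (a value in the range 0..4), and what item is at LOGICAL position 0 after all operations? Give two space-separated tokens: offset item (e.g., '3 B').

Answer: 1 A

Derivation:
After op 1 (swap(2, 3)): offset=0, physical=[A,B,D,C,E], logical=[A,B,D,C,E]
After op 2 (rotate(-2)): offset=3, physical=[A,B,D,C,E], logical=[C,E,A,B,D]
After op 3 (rotate(-3)): offset=0, physical=[A,B,D,C,E], logical=[A,B,D,C,E]
After op 4 (swap(4, 2)): offset=0, physical=[A,B,E,C,D], logical=[A,B,E,C,D]
After op 5 (rotate(-1)): offset=4, physical=[A,B,E,C,D], logical=[D,A,B,E,C]
After op 6 (replace(4, 'm')): offset=4, physical=[A,B,E,m,D], logical=[D,A,B,E,m]
After op 7 (rotate(+3)): offset=2, physical=[A,B,E,m,D], logical=[E,m,D,A,B]
After op 8 (swap(4, 3)): offset=2, physical=[B,A,E,m,D], logical=[E,m,D,B,A]
After op 9 (rotate(-3)): offset=4, physical=[B,A,E,m,D], logical=[D,B,A,E,m]
After op 10 (rotate(+2)): offset=1, physical=[B,A,E,m,D], logical=[A,E,m,D,B]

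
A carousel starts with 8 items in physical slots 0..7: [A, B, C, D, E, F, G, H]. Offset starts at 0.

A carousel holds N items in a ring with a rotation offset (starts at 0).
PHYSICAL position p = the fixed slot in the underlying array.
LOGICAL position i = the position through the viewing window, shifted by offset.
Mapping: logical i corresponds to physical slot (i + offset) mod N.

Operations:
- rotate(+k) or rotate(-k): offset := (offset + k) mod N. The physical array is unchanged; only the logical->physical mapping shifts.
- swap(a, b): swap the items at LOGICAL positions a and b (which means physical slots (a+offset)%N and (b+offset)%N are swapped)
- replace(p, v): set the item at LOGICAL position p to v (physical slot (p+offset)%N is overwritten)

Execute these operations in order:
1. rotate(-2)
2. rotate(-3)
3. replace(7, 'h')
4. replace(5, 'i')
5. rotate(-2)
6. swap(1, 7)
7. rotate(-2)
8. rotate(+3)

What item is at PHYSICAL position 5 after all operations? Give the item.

Answer: F

Derivation:
After op 1 (rotate(-2)): offset=6, physical=[A,B,C,D,E,F,G,H], logical=[G,H,A,B,C,D,E,F]
After op 2 (rotate(-3)): offset=3, physical=[A,B,C,D,E,F,G,H], logical=[D,E,F,G,H,A,B,C]
After op 3 (replace(7, 'h')): offset=3, physical=[A,B,h,D,E,F,G,H], logical=[D,E,F,G,H,A,B,h]
After op 4 (replace(5, 'i')): offset=3, physical=[i,B,h,D,E,F,G,H], logical=[D,E,F,G,H,i,B,h]
After op 5 (rotate(-2)): offset=1, physical=[i,B,h,D,E,F,G,H], logical=[B,h,D,E,F,G,H,i]
After op 6 (swap(1, 7)): offset=1, physical=[h,B,i,D,E,F,G,H], logical=[B,i,D,E,F,G,H,h]
After op 7 (rotate(-2)): offset=7, physical=[h,B,i,D,E,F,G,H], logical=[H,h,B,i,D,E,F,G]
After op 8 (rotate(+3)): offset=2, physical=[h,B,i,D,E,F,G,H], logical=[i,D,E,F,G,H,h,B]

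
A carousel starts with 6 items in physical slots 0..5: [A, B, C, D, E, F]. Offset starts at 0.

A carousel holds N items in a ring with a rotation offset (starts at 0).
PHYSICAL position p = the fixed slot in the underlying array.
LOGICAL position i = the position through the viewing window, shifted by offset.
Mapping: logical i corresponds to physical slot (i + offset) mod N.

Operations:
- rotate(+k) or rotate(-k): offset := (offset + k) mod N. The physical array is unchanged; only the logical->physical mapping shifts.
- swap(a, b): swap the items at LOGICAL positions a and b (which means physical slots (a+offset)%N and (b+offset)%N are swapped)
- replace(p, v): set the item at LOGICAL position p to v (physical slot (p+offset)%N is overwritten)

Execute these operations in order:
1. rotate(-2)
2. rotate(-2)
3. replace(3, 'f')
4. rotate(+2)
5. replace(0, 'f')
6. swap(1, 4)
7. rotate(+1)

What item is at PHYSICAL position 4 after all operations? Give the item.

Answer: f

Derivation:
After op 1 (rotate(-2)): offset=4, physical=[A,B,C,D,E,F], logical=[E,F,A,B,C,D]
After op 2 (rotate(-2)): offset=2, physical=[A,B,C,D,E,F], logical=[C,D,E,F,A,B]
After op 3 (replace(3, 'f')): offset=2, physical=[A,B,C,D,E,f], logical=[C,D,E,f,A,B]
After op 4 (rotate(+2)): offset=4, physical=[A,B,C,D,E,f], logical=[E,f,A,B,C,D]
After op 5 (replace(0, 'f')): offset=4, physical=[A,B,C,D,f,f], logical=[f,f,A,B,C,D]
After op 6 (swap(1, 4)): offset=4, physical=[A,B,f,D,f,C], logical=[f,C,A,B,f,D]
After op 7 (rotate(+1)): offset=5, physical=[A,B,f,D,f,C], logical=[C,A,B,f,D,f]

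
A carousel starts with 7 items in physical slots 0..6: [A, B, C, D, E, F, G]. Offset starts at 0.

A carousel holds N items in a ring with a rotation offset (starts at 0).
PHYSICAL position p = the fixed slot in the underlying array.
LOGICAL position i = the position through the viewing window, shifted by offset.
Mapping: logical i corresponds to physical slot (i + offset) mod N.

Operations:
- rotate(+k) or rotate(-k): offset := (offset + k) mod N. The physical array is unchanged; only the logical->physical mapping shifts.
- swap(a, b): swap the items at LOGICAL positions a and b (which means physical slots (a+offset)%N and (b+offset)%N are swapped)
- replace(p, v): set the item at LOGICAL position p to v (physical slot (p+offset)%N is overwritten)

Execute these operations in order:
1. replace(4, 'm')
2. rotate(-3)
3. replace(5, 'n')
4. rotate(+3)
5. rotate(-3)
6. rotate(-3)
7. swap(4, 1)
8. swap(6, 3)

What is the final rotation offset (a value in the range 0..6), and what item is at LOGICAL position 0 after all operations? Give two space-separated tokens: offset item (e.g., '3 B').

Answer: 1 B

Derivation:
After op 1 (replace(4, 'm')): offset=0, physical=[A,B,C,D,m,F,G], logical=[A,B,C,D,m,F,G]
After op 2 (rotate(-3)): offset=4, physical=[A,B,C,D,m,F,G], logical=[m,F,G,A,B,C,D]
After op 3 (replace(5, 'n')): offset=4, physical=[A,B,n,D,m,F,G], logical=[m,F,G,A,B,n,D]
After op 4 (rotate(+3)): offset=0, physical=[A,B,n,D,m,F,G], logical=[A,B,n,D,m,F,G]
After op 5 (rotate(-3)): offset=4, physical=[A,B,n,D,m,F,G], logical=[m,F,G,A,B,n,D]
After op 6 (rotate(-3)): offset=1, physical=[A,B,n,D,m,F,G], logical=[B,n,D,m,F,G,A]
After op 7 (swap(4, 1)): offset=1, physical=[A,B,F,D,m,n,G], logical=[B,F,D,m,n,G,A]
After op 8 (swap(6, 3)): offset=1, physical=[m,B,F,D,A,n,G], logical=[B,F,D,A,n,G,m]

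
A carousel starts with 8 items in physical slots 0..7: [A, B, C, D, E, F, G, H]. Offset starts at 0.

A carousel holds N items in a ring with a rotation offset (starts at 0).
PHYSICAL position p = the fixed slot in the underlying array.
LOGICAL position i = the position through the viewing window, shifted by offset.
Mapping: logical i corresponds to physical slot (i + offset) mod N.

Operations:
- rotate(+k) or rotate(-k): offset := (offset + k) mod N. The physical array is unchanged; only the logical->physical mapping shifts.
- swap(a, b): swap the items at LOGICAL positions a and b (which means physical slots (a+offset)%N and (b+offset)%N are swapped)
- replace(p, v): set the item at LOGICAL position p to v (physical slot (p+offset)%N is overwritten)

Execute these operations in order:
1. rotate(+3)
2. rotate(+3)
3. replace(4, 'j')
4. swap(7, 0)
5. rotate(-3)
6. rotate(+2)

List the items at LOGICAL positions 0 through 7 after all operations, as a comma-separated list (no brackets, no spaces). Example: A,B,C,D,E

Answer: G,F,H,A,B,j,D,E

Derivation:
After op 1 (rotate(+3)): offset=3, physical=[A,B,C,D,E,F,G,H], logical=[D,E,F,G,H,A,B,C]
After op 2 (rotate(+3)): offset=6, physical=[A,B,C,D,E,F,G,H], logical=[G,H,A,B,C,D,E,F]
After op 3 (replace(4, 'j')): offset=6, physical=[A,B,j,D,E,F,G,H], logical=[G,H,A,B,j,D,E,F]
After op 4 (swap(7, 0)): offset=6, physical=[A,B,j,D,E,G,F,H], logical=[F,H,A,B,j,D,E,G]
After op 5 (rotate(-3)): offset=3, physical=[A,B,j,D,E,G,F,H], logical=[D,E,G,F,H,A,B,j]
After op 6 (rotate(+2)): offset=5, physical=[A,B,j,D,E,G,F,H], logical=[G,F,H,A,B,j,D,E]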